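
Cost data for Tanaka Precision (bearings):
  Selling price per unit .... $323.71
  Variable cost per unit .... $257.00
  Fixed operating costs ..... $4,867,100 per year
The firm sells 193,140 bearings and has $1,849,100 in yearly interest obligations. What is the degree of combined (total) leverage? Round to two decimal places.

Total contribution margin = 193,140 × $66.71 = $12,884,369.40.
Subtracting fixed costs: EBIT = $12,884,369.40 − $4,867,100 = $8,017,269.40. Interest = $1,849,100.00, so EBIT − I = $6,168,169.40.
DCL = contribution ÷ (EBIT − I) = $12,884,369.40 ÷ $6,168,169.40 = 2.0888.

2.09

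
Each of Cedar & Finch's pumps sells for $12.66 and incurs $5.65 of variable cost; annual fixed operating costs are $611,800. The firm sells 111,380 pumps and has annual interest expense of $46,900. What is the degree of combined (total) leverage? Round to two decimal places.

6.40

Total contribution margin = 111,380 × $7.01 = $780,773.80.
EBIT = $780,773.80 − $611,800 = $168,973.80. Interest = $46,900.00.
DOL = $780,773.80 ÷ $168,973.80 = 4.6207; DFL = $168,973.80 ÷ $122,073.80 = 1.3842.
Combined leverage = 4.6207 × 1.3842 = 6.3960.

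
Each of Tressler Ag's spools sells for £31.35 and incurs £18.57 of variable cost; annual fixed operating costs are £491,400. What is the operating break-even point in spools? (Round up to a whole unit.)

38,451 spools

Each unit contributes £31.35 − £18.57 = £12.78.
Break-even Q = £491,400 / £12.78 = 38,450.70 → 38,451 spools.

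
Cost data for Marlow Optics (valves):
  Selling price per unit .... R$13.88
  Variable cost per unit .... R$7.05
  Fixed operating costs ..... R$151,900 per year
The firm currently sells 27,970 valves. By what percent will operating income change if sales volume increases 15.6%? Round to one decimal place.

Total contribution margin = 27,970 × R$6.83 = R$191,035.10.
Subtracting fixed costs: EBIT = R$191,035.10 − R$151,900 = R$39,135.10.
So DOL = total CM / EBIT = R$191,035.10 / R$39,135.10 = 4.8814.
Operating income changes by 4.8814 × +15.6% = +76.2%.

+76.2%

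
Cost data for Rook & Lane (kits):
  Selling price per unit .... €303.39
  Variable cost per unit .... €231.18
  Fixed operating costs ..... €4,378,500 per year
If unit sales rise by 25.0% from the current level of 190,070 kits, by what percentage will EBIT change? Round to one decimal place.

+36.7%

Total contribution margin = 190,070 × €72.21 = €13,724,954.70.
EBIT = €13,724,954.70 − €4,378,500 = €9,346,454.70.
Degree of operating leverage = €13,724,954.70 / €9,346,454.70 = 1.4685.
%ΔEBIT = DOL × %ΔSales = 1.4685 × +25.0% = +36.7%.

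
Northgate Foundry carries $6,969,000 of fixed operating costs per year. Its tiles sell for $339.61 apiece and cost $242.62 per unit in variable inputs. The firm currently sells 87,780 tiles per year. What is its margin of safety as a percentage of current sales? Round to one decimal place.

18.1%

Each unit contributes $339.61 − $242.62 = $96.99. Break-even units = $6,969,000 ÷ $96.99 = 71,852.77; break-even revenue = 71,852.77 × $339.61 = $24,401,918.65.
Actual sales revenue = 87,780 × $339.61 = $29,810,965.80.
Margin of safety = ($29,810,965.80 − $24,401,918.65) ÷ $29,810,965.80 = 18.1%.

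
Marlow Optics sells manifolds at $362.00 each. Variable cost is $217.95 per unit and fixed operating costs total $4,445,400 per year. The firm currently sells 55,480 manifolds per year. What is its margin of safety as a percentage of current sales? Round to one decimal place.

44.4%

Contribution margin per unit = $362.00 − $217.95 = $144.05. Break-even units = $4,445,400 ÷ $144.05 = 30,860.12; break-even revenue = 30,860.12 × $362.00 = $11,171,362.72.
Current sales = 55,480 × $362.00 = $20,083,760.00.
Margin of safety = ($20,083,760.00 − $11,171,362.72) ÷ $20,083,760.00 = 44.4%.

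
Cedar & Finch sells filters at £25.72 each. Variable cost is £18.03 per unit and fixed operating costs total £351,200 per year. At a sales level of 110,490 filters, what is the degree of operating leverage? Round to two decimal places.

Total contribution margin = 110,490 × £7.69 = £849,668.10.
EBIT = £849,668.10 − £351,200 = £498,468.10.
Degree of operating leverage = £849,668.10 / £498,468.10 = 1.7046.

1.70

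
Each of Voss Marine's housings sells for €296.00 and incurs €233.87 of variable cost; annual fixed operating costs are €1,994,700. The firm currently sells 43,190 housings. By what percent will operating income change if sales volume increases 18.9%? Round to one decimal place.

+73.6%

At 43,190 units, contribution = 43,190 × €62.13 = €2,683,394.70.
Subtracting fixed costs: EBIT = €2,683,394.70 − €1,994,700 = €688,694.70.
Degree of operating leverage = €2,683,394.70 / €688,694.70 = 3.8963.
So EBIT moves 3.8963 × (+18.9%) = +73.6%.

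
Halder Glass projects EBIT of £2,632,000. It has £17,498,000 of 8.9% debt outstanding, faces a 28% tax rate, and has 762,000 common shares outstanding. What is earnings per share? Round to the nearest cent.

Pre-tax income = £2,632,000 − £1,557,322.00 = £1,074,678.00.
Net income = £1,074,678.00 × (1 − 0.28) = £773,768.16.
EPS = £773,768.16 ÷ 762,000 = £1.02.

£1.02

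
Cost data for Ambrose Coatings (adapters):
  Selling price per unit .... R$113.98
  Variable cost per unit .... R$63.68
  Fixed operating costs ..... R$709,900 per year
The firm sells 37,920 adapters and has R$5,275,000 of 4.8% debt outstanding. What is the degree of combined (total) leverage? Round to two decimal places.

2.02

Total contribution margin = 37,920 × R$50.30 = R$1,907,376.00.
EBIT = R$1,907,376.00 − R$709,900 = R$1,197,476.00. Interest = R$253,200.00.
DOL = R$1,907,376.00 ÷ R$1,197,476.00 = 1.5928; DFL = R$1,197,476.00 ÷ R$944,276.00 = 1.2681.
Combined leverage = 1.5928 × 1.2681 = 2.0198.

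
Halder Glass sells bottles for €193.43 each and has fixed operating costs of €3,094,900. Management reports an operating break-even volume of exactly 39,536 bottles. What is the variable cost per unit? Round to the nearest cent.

Contribution per unit must be FC / Q = €3,094,900 / 39,536 = €78.2806.
Variable cost per unit = €193.43 − €78.2806 = €115.15.

€115.15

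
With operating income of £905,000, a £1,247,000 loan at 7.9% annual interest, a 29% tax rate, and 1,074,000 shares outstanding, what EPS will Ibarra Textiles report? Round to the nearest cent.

£0.53

Interest = £98,513.00, so EBT = £905,000 − £98,513.00 = £806,487.00.
Net income = £806,487.00 × (1 − 0.29) = £572,605.77.
Per share: £572,605.77 / 1,074,000 shares = £0.53.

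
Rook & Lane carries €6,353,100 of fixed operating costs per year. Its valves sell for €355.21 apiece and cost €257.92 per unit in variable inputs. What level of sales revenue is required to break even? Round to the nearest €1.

Contribution margin per unit = €355.21 − €257.92 = €97.29, a CM ratio of €97.29 ÷ €355.21 = 0.2739.
Break-even sales = FC ÷ CM ratio = €6,353,100 × €355.21 / €97.29 = €23,195,443.

€23,195,443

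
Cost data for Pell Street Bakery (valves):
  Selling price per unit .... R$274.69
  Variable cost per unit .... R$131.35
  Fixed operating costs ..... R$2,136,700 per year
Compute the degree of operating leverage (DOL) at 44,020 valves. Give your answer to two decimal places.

1.51

At 44,020 units, contribution = 44,020 × R$143.34 = R$6,309,826.80.
Subtracting fixed costs: EBIT = R$6,309,826.80 − R$2,136,700 = R$4,173,126.80.
DOL = contribution ÷ EBIT = R$6,309,826.80 ÷ R$4,173,126.80 = 1.5120.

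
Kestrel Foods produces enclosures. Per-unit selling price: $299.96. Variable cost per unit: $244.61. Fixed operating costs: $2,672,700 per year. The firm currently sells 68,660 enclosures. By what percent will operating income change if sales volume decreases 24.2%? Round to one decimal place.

Total contribution margin = 68,660 × $55.35 = $3,800,331.00.
EBIT = $3,800,331.00 − $2,672,700 = $1,127,631.00.
So DOL = total CM / EBIT = $3,800,331.00 / $1,127,631.00 = 3.3702.
Operating income changes by 3.3702 × -24.2% = -81.6%.

-81.6%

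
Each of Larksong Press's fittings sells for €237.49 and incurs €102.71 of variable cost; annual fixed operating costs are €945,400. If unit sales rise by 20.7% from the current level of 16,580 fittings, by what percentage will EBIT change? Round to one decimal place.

+35.9%

Total contribution margin = 16,580 × €134.78 = €2,234,652.40.
EBIT = €2,234,652.40 − €945,400 = €1,289,252.40.
DOL = contribution ÷ EBIT = €2,234,652.40 ÷ €1,289,252.40 = 1.7333.
So EBIT moves 1.7333 × (+20.7%) = +35.9%.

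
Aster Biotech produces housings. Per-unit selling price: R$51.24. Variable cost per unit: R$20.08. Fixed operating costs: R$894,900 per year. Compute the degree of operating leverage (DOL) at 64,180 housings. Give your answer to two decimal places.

1.81

At 64,180 units, contribution = 64,180 × R$31.16 = R$1,999,848.80.
Operating income = contribution − fixed costs = R$1,999,848.80 − R$894,900 = R$1,104,948.80.
DOL = contribution ÷ EBIT = R$1,999,848.80 ÷ R$1,104,948.80 = 1.8099.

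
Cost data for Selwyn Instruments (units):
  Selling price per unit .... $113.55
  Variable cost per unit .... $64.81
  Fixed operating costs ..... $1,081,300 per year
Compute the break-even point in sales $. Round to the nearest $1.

$2,519,114

Contribution margin per unit = $113.55 − $64.81 = $48.74, a CM ratio of $48.74 ÷ $113.55 = 0.4292.
Break-even revenue = fixed costs × price ÷ CM = $1,081,300 × $113.55 ÷ $48.74 = $2,519,114.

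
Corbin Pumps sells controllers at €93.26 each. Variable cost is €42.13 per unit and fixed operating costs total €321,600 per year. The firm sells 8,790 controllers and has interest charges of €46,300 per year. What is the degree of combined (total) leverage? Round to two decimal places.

5.51

Total contribution margin = 8,790 × €51.13 = €449,432.70.
Operating income = contribution − fixed costs = €449,432.70 − €321,600 = €127,832.70. Interest = €46,300.00, so EBIT − I = €81,532.70.
Degree of total leverage = total CM / (EBIT − interest) = €449,432.70 / €81,532.70 = 5.5123.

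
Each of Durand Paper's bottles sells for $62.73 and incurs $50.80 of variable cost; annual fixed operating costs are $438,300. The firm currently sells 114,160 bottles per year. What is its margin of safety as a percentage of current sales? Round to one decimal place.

67.8%

Each unit contributes $62.73 − $50.80 = $11.93. Break-even units = $438,300 ÷ $11.93 = 36,739.31; break-even revenue = 36,739.31 × $62.73 = $2,304,657.08.
Actual sales revenue = 114,160 × $62.73 = $7,161,256.80.
Margin of safety = ($7,161,256.80 − $2,304,657.08) ÷ $7,161,256.80 = 67.8%.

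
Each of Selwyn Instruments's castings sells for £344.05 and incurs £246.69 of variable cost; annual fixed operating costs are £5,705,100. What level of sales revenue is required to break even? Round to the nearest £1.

£20,160,637

CM per unit = £344.05 − £246.69 = £97.36; CM ratio = £97.36 / £344.05 = 0.2830.
Break-even sales = FC ÷ CM ratio = £5,705,100 × £344.05 / £97.36 = £20,160,637.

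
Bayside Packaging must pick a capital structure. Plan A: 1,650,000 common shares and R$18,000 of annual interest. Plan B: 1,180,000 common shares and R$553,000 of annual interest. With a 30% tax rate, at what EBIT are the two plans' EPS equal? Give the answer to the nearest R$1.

At indifference, (EBIT − 18,000)(1 − t)/1,650,000 = (EBIT − 553,000)(1 − t)/1,180,000.
The (1 − t) factor cancels: (EBIT − 18,000) × 1,180,000 = (EBIT − 553,000) × 1,650,000.
EBIT × (1,650,000 − 1,180,000) = 553,000 × 1,650,000 − 18,000 × 1,180,000 = 891,210,000,000, so EBIT = 891,210,000,000 ÷ 470,000 = 1,896,191.49.

R$1,896,191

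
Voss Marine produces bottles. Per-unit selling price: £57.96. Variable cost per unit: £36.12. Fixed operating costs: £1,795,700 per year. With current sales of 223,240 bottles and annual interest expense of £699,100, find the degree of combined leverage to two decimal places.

2.05

Contribution at this volume is 223,240 × £21.84 = £4,875,561.60.
Subtracting fixed costs: EBIT = £4,875,561.60 − £1,795,700 = £3,079,861.60. Interest = £699,100.00.
DOL = £4,875,561.60 ÷ £3,079,861.60 = 1.5830; DFL = £3,079,861.60 ÷ £2,380,761.60 = 1.2936.
DCL = DOL × DFL = 1.5830 × 1.2936 = 2.0478.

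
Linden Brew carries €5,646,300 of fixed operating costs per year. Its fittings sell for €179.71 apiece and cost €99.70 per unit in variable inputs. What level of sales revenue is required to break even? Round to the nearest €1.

€12,682,122

Contribution margin per unit = €179.71 − €99.70 = €80.01, a CM ratio of €80.01 ÷ €179.71 = 0.4452.
Break-even sales = FC ÷ CM ratio = €5,646,300 × €179.71 / €80.01 = €12,682,122.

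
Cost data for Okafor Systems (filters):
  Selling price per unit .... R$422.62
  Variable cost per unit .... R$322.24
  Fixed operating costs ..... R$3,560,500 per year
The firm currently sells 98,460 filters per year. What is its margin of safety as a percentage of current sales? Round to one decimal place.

Each unit contributes R$422.62 − R$322.24 = R$100.38. Break-even units = R$3,560,500 ÷ R$100.38 = 35,470.21; break-even revenue = 35,470.21 × R$422.62 = R$14,990,421.50.
Current sales = 98,460 × R$422.62 = R$41,611,165.20.
Margin of safety = (R$41,611,165.20 − R$14,990,421.50) ÷ R$41,611,165.20 = 64.0%.

64.0%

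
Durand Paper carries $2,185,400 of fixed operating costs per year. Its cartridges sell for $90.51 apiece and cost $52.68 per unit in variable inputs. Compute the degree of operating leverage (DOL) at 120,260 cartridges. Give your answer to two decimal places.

At 120,260 units, contribution = 120,260 × $37.83 = $4,549,435.80.
Subtracting fixed costs: EBIT = $4,549,435.80 − $2,185,400 = $2,364,035.80.
Degree of operating leverage = $4,549,435.80 / $2,364,035.80 = 1.9244.

1.92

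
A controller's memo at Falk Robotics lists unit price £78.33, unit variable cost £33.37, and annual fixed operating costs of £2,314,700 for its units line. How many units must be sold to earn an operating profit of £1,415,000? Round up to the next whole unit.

Each unit contributes £78.33 − £33.37 = £44.96.
Need Q such that Q × £44.96 − £2,314,700 = £1,415,000, i.e. Q = £3,729,700 / £44.96 = 82,955.96 → 82,956.

82,956 units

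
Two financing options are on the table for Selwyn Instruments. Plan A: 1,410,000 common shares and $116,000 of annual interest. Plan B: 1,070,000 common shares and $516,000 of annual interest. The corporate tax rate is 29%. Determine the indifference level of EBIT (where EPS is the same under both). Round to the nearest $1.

$1,774,824

Set EPS_A = EPS_B: (EBIT − $116,000)(1 − 0.29) ÷ 1,410,000 = (EBIT − $516,000)(1 − 0.29) ÷ 1,070,000.
Cancelling (1 − t) and cross-multiplying: 1,070,000·(EBIT − 116,000) = 1,410,000·(EBIT − 516,000).
EBIT × (1,410,000 − 1,070,000) = 516,000 × 1,410,000 − 116,000 × 1,070,000 = 603,440,000,000, so EBIT = 603,440,000,000 ÷ 340,000 = 1,774,823.53.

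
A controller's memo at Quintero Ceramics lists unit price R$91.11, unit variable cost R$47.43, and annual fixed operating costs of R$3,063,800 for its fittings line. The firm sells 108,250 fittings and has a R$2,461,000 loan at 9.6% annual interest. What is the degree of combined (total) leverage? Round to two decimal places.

3.31

Contribution at this volume is 108,250 × R$43.68 = R$4,728,360.00.
EBIT = R$4,728,360.00 − R$3,063,800 = R$1,664,560.00. Interest = R$236,256.00.
DOL = R$4,728,360.00 ÷ R$1,664,560.00 = 2.8406; DFL = R$1,664,560.00 ÷ R$1,428,304.00 = 1.1654.
Combined leverage = 2.8406 × 1.1654 = 3.3104.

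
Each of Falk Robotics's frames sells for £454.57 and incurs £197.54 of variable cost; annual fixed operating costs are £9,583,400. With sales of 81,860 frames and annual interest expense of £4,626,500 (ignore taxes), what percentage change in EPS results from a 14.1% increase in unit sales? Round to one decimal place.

At 81,860 units, contribution = 81,860 × £257.03 = £21,040,475.80.
EBIT = £21,040,475.80 − £9,583,400 = £11,457,075.80.
Interest = £4,626,500.00, so EBIT − I = £6,830,575.80.
DCL = total CM / (EBIT − I) = £21,040,475.80 / £6,830,575.80 = 3.0803.
EPS therefore changes by 3.0803 × (+14.1%) = +43.4%.

+43.4%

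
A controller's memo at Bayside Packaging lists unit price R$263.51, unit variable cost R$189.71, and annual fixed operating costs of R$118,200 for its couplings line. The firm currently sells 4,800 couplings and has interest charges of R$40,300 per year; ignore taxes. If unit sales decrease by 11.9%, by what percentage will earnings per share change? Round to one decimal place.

-21.5%

At 4,800 units, contribution = 4,800 × R$73.80 = R$354,240.00.
EBIT = R$354,240.00 − R$118,200 = R$236,040.00.
After interest of R$40,300.00, pre-tax earnings = R$195,740.00.
Degree of combined leverage = contribution ÷ (EBIT − I) = R$354,240.00 ÷ R$195,740.00 = 1.8097.
%ΔEPS = DCL × %ΔSales = 1.8097 × -11.9% = -21.5%.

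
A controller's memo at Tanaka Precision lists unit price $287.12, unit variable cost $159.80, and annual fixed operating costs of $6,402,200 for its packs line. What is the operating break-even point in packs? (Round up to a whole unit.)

50,285 packs

Unit CM = price − variable cost = $287.12 − $159.80 = $127.32.
Units to break even: $6,402,200 ÷ $127.32 = 50,284.32, rounded up to 50,285.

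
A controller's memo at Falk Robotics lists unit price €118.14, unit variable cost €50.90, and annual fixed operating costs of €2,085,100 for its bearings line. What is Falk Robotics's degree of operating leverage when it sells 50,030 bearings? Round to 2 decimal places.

Total contribution margin = 50,030 × €67.24 = €3,364,017.20.
Subtracting fixed costs: EBIT = €3,364,017.20 − €2,085,100 = €1,278,917.20.
So DOL = total CM / EBIT = €3,364,017.20 / €1,278,917.20 = 2.6304.

2.63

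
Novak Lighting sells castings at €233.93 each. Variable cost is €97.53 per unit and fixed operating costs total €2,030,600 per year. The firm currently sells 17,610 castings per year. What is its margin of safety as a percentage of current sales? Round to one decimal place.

15.5%

Each unit contributes €233.93 − €97.53 = €136.40. Break-even units = €2,030,600 ÷ €136.40 = 14,887.10; break-even revenue = 14,887.10 × €233.93 = €3,482,538.55.
Actual sales revenue = 17,610 × €233.93 = €4,119,507.30.
Margin of safety = (€4,119,507.30 − €3,482,538.55) ÷ €4,119,507.30 = 15.5%.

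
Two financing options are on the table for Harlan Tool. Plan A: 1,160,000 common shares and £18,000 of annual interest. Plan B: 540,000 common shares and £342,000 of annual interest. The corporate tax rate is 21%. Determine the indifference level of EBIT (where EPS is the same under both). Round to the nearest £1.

£624,194

Set EPS_A = EPS_B: (EBIT − £18,000)(1 − 0.21) ÷ 1,160,000 = (EBIT − £342,000)(1 − 0.21) ÷ 540,000.
The (1 − t) factor cancels: (EBIT − 18,000) × 540,000 = (EBIT − 342,000) × 1,160,000.
Solving, EBIT = (342,000·1,160,000 − 18,000·540,000) / (1,160,000 − 540,000) = 387,000,000,000 / 620,000 = 624,193.55.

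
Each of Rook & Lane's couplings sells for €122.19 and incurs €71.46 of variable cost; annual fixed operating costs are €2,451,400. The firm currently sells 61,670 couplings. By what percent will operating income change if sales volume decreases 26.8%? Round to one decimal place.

-123.8%

Total contribution margin = 61,670 × €50.73 = €3,128,519.10.
Operating income = contribution − fixed costs = €3,128,519.10 − €2,451,400 = €677,119.10.
DOL = contribution ÷ EBIT = €3,128,519.10 ÷ €677,119.10 = 4.6203.
So EBIT moves 4.6203 × (-26.8%) = -123.8%.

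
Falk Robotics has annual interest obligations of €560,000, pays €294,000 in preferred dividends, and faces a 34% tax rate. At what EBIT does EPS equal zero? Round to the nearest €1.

€1,005,455

Grossing the preferred dividend up to pre-tax terms: €294,000 / (1 − 0.34) = €445,454.55.
EPS = 0 when EBIT covers interest plus the pre-tax preferred burden: €560,000 + €445,454.55 = €1,005,454.55.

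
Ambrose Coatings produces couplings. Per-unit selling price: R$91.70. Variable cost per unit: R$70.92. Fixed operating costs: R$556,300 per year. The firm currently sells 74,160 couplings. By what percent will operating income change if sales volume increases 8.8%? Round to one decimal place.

At 74,160 units, contribution = 74,160 × R$20.78 = R$1,541,044.80.
Subtracting fixed costs: EBIT = R$1,541,044.80 − R$556,300 = R$984,744.80.
Degree of operating leverage = R$1,541,044.80 / R$984,744.80 = 1.5649.
Operating income changes by 1.5649 × +8.8% = +13.8%.

+13.8%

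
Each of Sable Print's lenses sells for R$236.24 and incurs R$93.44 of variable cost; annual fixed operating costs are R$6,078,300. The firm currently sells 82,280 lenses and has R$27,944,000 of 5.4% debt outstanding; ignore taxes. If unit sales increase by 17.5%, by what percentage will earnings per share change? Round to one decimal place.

Total contribution margin = 82,280 × R$142.80 = R$11,749,584.00.
EBIT = R$11,749,584.00 − R$6,078,300 = R$5,671,284.00.
Interest = R$1,508,976.00, so EBIT − I = R$4,162,308.00.
Degree of combined leverage = contribution ÷ (EBIT − I) = R$11,749,584.00 ÷ R$4,162,308.00 = 2.8229.
EPS therefore changes by 2.8229 × (+17.5%) = +49.4%.

+49.4%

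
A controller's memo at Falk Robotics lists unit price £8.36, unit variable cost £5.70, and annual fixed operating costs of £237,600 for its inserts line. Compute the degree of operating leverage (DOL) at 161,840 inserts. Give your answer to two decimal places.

At 161,840 units, contribution = 161,840 × £2.66 = £430,494.40.
Subtracting fixed costs: EBIT = £430,494.40 − £237,600 = £192,894.40.
So DOL = total CM / EBIT = £430,494.40 / £192,894.40 = 2.2318.

2.23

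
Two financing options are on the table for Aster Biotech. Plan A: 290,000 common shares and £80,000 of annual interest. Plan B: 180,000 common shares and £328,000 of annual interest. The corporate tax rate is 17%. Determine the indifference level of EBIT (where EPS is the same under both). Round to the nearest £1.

£733,818

At indifference, (EBIT − 80,000)(1 − t)/290,000 = (EBIT − 328,000)(1 − t)/180,000.
The (1 − t) factor cancels: (EBIT − 80,000) × 180,000 = (EBIT − 328,000) × 290,000.
EBIT × (290,000 − 180,000) = 328,000 × 290,000 − 80,000 × 180,000 = 80,720,000,000, so EBIT = 80,720,000,000 ÷ 110,000 = 733,818.18.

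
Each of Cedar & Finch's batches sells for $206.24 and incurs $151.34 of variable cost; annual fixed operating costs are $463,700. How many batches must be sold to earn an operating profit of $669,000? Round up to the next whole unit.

Each unit contributes $206.24 − $151.34 = $54.90.
Units = (FC + target) / CM = ($463,700 + $669,000) / $54.90 = 20,632.06, so 20,633 batches.

20,633 batches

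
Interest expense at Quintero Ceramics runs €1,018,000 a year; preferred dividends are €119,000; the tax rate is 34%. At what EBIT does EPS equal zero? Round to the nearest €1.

Grossing the preferred dividend up to pre-tax terms: €119,000 / (1 − 0.34) = €180,303.03.
EPS = 0 when EBIT covers interest plus the pre-tax preferred burden: €1,018,000 + €180,303.03 = €1,198,303.03.

€1,198,303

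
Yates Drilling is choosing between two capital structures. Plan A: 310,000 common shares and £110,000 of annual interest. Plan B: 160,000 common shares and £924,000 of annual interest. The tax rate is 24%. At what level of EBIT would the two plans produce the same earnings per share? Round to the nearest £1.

Set EPS_A = EPS_B: (EBIT − £110,000)(1 − 0.24) ÷ 310,000 = (EBIT − £924,000)(1 − 0.24) ÷ 160,000.
The (1 − t) factor cancels: (EBIT − 110,000) × 160,000 = (EBIT − 924,000) × 310,000.
Solving, EBIT = (924,000·310,000 − 110,000·160,000) / (310,000 − 160,000) = 268,840,000,000 / 150,000 = 1,792,266.67.

£1,792,267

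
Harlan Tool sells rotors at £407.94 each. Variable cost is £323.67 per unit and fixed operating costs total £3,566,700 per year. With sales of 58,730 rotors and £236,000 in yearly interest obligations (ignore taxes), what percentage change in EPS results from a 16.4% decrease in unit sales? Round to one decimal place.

-70.8%

At 58,730 units, contribution = 58,730 × £84.27 = £4,949,177.10.
Subtracting fixed costs: EBIT = £4,949,177.10 − £3,566,700 = £1,382,477.10.
Interest = £236,000.00, so EBIT − I = £1,146,477.10.
DCL = total CM / (EBIT − I) = £4,949,177.10 / £1,146,477.10 = 4.3169.
%ΔEPS = DCL × %ΔSales = 4.3169 × -16.4% = -70.8%.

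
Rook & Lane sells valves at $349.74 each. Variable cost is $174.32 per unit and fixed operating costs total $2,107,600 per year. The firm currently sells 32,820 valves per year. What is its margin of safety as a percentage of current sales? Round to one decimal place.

63.4%

Unit CM = price − variable cost = $349.74 − $174.32 = $175.42. Break-even units = $2,107,600 ÷ $175.42 = 12,014.59; break-even revenue = 12,014.59 × $349.74 = $4,201,983.95.
Actual sales revenue = 32,820 × $349.74 = $11,478,466.80.
Margin of safety = ($11,478,466.80 − $4,201,983.95) ÷ $11,478,466.80 = 63.4%.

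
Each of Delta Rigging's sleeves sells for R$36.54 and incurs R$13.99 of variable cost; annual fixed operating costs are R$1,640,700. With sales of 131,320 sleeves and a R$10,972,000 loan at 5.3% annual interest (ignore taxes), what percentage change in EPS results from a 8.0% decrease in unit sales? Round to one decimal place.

At 131,320 units, contribution = 131,320 × R$22.55 = R$2,961,266.00.
EBIT = R$2,961,266.00 − R$1,640,700 = R$1,320,566.00.
After interest of R$581,516.00, pre-tax earnings = R$739,050.00.
DCL = total CM / (EBIT − I) = R$2,961,266.00 / R$739,050.00 = 4.0069.
%ΔEPS = DCL × %ΔSales = 4.0069 × -8.0% = -32.1%.

-32.1%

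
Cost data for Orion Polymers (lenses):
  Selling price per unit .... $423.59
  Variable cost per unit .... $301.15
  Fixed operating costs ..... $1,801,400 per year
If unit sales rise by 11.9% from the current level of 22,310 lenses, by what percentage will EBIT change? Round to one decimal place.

Contribution at this volume is 22,310 × $122.44 = $2,731,636.40.
EBIT = $2,731,636.40 − $1,801,400 = $930,236.40.
DOL = contribution ÷ EBIT = $2,731,636.40 ÷ $930,236.40 = 2.9365.
So EBIT moves 2.9365 × (+11.9%) = +34.9%.

+34.9%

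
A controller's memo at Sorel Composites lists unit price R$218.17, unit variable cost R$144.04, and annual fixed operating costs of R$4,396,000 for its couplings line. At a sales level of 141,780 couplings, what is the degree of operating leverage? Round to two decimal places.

1.72

Contribution at this volume is 141,780 × R$74.13 = R$10,510,151.40.
EBIT = R$10,510,151.40 − R$4,396,000 = R$6,114,151.40.
So DOL = total CM / EBIT = R$10,510,151.40 / R$6,114,151.40 = 1.7190.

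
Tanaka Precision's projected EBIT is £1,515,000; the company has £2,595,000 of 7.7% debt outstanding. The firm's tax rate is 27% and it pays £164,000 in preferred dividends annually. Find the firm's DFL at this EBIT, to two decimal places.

Interest = £199,815.00.
Preferred dividends grossed up pre-tax: £164,000 / (1 − 0.27) = £224,657.53.
DFL = EBIT ÷ [EBIT − I − D_p/(1−t)] = £1,515,000 ÷ [£1,515,000 − £199,815.00 − £224,657.53] = £1,515,000 ÷ £1,090,527.47 = 1.3892.

1.39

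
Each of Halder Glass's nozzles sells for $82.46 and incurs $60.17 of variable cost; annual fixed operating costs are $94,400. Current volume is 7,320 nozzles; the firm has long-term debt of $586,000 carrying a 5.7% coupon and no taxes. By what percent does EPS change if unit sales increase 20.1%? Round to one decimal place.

At 7,320 units, contribution = 7,320 × $22.29 = $163,162.80.
Operating income = contribution − fixed costs = $163,162.80 − $94,400 = $68,762.80.
After interest of $33,402.00, pre-tax earnings = $35,360.80.
Degree of combined leverage = contribution ÷ (EBIT − I) = $163,162.80 ÷ $35,360.80 = 4.6142.
EPS therefore changes by 4.6142 × (+20.1%) = +92.7%.

+92.7%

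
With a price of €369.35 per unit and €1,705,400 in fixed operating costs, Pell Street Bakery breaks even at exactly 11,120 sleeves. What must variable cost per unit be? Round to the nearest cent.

Contribution per unit must be FC / Q = €1,705,400 / 11,120 = €153.3633.
Variable cost per unit = €369.35 − €153.3633 = €215.99.

€215.99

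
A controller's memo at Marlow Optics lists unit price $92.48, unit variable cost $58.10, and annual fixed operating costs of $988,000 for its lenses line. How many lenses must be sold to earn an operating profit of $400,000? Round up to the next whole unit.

40,373 lenses

Each unit contributes $92.48 − $58.10 = $34.38.
Required volume = (fixed costs + target profit) ÷ CM = ($988,000 + $400,000) ÷ $34.38 = 40,372.31, so 40,373 lenses.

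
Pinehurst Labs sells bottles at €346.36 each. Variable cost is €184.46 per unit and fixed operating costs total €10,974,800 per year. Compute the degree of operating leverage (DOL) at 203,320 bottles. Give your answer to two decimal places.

1.50

Total contribution margin = 203,320 × €161.90 = €32,917,508.00.
EBIT = €32,917,508.00 − €10,974,800 = €21,942,708.00.
So DOL = total CM / EBIT = €32,917,508.00 / €21,942,708.00 = 1.5002.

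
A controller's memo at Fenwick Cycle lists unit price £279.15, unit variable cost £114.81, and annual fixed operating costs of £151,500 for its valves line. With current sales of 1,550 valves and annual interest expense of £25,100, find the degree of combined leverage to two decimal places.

3.26

At 1,550 units, contribution = 1,550 × £164.34 = £254,727.00.
Subtracting fixed costs: EBIT = £254,727.00 − £151,500 = £103,227.00. Interest = £25,100.00.
DOL = £254,727.00 ÷ £103,227.00 = 2.4676; DFL = £103,227.00 ÷ £78,127.00 = 1.3213.
DCL = DOL × DFL = 2.4676 × 1.3213 = 3.2604.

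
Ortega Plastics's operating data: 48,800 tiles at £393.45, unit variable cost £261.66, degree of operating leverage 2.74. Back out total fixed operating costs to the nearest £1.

Contribution at this volume is 48,800 × £131.79 = £6,431,352.00.
Since DOL = CM ÷ EBIT, EBIT = £6,431,352.00 ÷ 2.74 = £2,347,208.76.
Fixed costs = CM − EBIT = £6,431,352.00 − £2,347,208.76 = £4,084,143.

£4,084,143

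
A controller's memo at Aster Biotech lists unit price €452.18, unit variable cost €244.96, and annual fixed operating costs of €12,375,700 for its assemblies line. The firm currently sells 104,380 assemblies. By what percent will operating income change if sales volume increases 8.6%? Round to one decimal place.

Total contribution margin = 104,380 × €207.22 = €21,629,623.60.
Operating income = contribution − fixed costs = €21,629,623.60 − €12,375,700 = €9,253,923.60.
DOL = contribution ÷ EBIT = €21,629,623.60 ÷ €9,253,923.60 = 2.3373.
So EBIT moves 2.3373 × (+8.6%) = +20.1%.

+20.1%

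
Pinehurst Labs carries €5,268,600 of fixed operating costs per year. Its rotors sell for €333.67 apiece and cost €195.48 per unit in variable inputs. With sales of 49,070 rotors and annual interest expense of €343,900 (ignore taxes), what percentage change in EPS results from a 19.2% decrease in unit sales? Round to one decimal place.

-111.4%

At 49,070 units, contribution = 49,070 × €138.19 = €6,780,983.30.
Operating income = contribution − fixed costs = €6,780,983.30 − €5,268,600 = €1,512,383.30.
After interest of €343,900.00, pre-tax earnings = €1,168,483.30.
Degree of combined leverage = contribution ÷ (EBIT − I) = €6,780,983.30 ÷ €1,168,483.30 = 5.8032.
%ΔEPS = DCL × %ΔSales = 5.8032 × -19.2% = -111.4%.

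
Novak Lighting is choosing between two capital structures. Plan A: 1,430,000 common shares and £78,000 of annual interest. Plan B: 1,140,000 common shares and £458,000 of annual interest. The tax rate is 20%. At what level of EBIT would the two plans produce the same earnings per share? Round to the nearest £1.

At indifference, (EBIT − 78,000)(1 − t)/1,430,000 = (EBIT − 458,000)(1 − t)/1,140,000.
The (1 − t) factor cancels: (EBIT − 78,000) × 1,140,000 = (EBIT − 458,000) × 1,430,000.
EBIT × (1,430,000 − 1,140,000) = 458,000 × 1,430,000 − 78,000 × 1,140,000 = 566,020,000,000, so EBIT = 566,020,000,000 ÷ 290,000 = 1,951,793.10.

£1,951,793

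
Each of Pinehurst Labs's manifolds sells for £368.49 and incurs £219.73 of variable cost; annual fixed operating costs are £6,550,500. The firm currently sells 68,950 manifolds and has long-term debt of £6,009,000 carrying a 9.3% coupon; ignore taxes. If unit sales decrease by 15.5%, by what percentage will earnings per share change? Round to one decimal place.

Contribution at this volume is 68,950 × £148.76 = £10,257,002.00.
Subtracting fixed costs: EBIT = £10,257,002.00 − £6,550,500 = £3,706,502.00.
Interest = £558,837.00, so EBIT − I = £3,147,665.00.
DCL = total CM / (EBIT − I) = £10,257,002.00 / £3,147,665.00 = 3.2586.
%ΔEPS = DCL × %ΔSales = 3.2586 × -15.5% = -50.5%.

-50.5%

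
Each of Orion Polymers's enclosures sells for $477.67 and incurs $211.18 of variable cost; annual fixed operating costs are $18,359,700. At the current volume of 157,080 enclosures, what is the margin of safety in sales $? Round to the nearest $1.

$42,123,559

Unit CM = price − variable cost = $477.67 − $211.18 = $266.49. Break-even units = $18,359,700 ÷ $266.49 = 68,894.52; break-even revenue = 68,894.52 × $477.67 = $32,908,844.23.
Current sales = 157,080 × $477.67 = $75,032,403.60.
Margin of safety = $75,032,403.60 − $32,908,844.23 = $42,123,559.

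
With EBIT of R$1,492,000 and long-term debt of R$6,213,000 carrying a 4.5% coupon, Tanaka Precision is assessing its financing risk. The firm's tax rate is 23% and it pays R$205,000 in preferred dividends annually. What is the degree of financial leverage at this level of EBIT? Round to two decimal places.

Annual interest charges come to R$279,585.00.
Pre-tax preferred-dividend burden = R$205,000 ÷ (1 − 0.23) = R$266,233.77.
DFL = EBIT ÷ [EBIT − I − D_p/(1−t)] = R$1,492,000 ÷ [R$1,492,000 − R$279,585.00 − R$266,233.77] = R$1,492,000 ÷ R$946,181.23 = 1.5769.

1.58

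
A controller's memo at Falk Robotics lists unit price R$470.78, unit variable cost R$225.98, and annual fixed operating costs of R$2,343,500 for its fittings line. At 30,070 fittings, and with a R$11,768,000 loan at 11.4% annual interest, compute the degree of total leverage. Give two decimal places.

2.00

Total contribution margin = 30,070 × R$244.80 = R$7,361,136.00.
EBIT = R$7,361,136.00 − R$2,343,500 = R$5,017,636.00. Interest = R$1,341,552.00, so EBIT − I = R$3,676,084.00.
DCL = contribution ÷ (EBIT − I) = R$7,361,136.00 ÷ R$3,676,084.00 = 2.0024.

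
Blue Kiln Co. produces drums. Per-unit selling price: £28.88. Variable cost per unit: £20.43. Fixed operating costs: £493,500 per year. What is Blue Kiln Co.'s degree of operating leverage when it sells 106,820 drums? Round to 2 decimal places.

2.21

At 106,820 units, contribution = 106,820 × £8.45 = £902,629.00.
Subtracting fixed costs: EBIT = £902,629.00 − £493,500 = £409,129.00.
DOL = contribution ÷ EBIT = £902,629.00 ÷ £409,129.00 = 2.2062.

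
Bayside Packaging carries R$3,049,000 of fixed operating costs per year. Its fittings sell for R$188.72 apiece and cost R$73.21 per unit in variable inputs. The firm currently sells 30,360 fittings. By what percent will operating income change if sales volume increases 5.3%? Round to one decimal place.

Contribution at this volume is 30,360 × R$115.51 = R$3,506,883.60.
Operating income = contribution − fixed costs = R$3,506,883.60 − R$3,049,000 = R$457,883.60.
DOL = contribution ÷ EBIT = R$3,506,883.60 ÷ R$457,883.60 = 7.6589.
%ΔEBIT = DOL × %ΔSales = 7.6589 × +5.3% = +40.6%.

+40.6%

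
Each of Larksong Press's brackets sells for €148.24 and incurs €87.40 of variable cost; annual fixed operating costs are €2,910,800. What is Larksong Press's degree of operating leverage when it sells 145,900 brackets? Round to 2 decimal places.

Total contribution margin = 145,900 × €60.84 = €8,876,556.00.
Operating income = contribution − fixed costs = €8,876,556.00 − €2,910,800 = €5,965,756.00.
So DOL = total CM / EBIT = €8,876,556.00 / €5,965,756.00 = 1.4879.

1.49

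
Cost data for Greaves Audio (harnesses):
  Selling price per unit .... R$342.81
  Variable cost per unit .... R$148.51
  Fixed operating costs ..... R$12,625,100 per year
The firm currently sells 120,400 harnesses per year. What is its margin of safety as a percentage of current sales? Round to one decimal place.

Contribution margin per unit = R$342.81 − R$148.51 = R$194.30. Break-even units = R$12,625,100 ÷ R$194.30 = 64,977.35; break-even revenue = 64,977.35 × R$342.81 = R$22,274,886.93.
Current sales = 120,400 × R$342.81 = R$41,274,324.00.
Margin of safety = (R$41,274,324.00 − R$22,274,886.93) ÷ R$41,274,324.00 = 46.0%.

46.0%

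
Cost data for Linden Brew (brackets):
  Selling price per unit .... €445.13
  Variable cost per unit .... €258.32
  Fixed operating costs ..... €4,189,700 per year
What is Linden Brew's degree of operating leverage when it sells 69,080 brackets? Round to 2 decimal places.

At 69,080 units, contribution = 69,080 × €186.81 = €12,904,834.80.
EBIT = €12,904,834.80 − €4,189,700 = €8,715,134.80.
DOL = contribution ÷ EBIT = €12,904,834.80 ÷ €8,715,134.80 = 1.4807.

1.48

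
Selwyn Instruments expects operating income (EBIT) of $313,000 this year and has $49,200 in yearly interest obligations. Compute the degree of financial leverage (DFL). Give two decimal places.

1.19

Annual interest charges come to $49,200.00.
DFL = EBIT ÷ (EBIT − I) = $313,000 ÷ ($313,000 − $49,200.00) = $313,000 ÷ $263,800.00 = 1.1865.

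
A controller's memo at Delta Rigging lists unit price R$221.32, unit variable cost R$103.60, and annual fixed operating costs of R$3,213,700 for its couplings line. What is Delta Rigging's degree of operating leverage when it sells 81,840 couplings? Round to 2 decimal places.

Contribution at this volume is 81,840 × R$117.72 = R$9,634,204.80.
Subtracting fixed costs: EBIT = R$9,634,204.80 − R$3,213,700 = R$6,420,504.80.
DOL = contribution ÷ EBIT = R$9,634,204.80 ÷ R$6,420,504.80 = 1.5005.

1.50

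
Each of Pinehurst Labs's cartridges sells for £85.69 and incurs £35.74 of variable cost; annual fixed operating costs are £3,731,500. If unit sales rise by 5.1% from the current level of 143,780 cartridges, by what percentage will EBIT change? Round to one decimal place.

+10.6%

At 143,780 units, contribution = 143,780 × £49.95 = £7,181,811.00.
EBIT = £7,181,811.00 − £3,731,500 = £3,450,311.00.
Degree of operating leverage = £7,181,811.00 / £3,450,311.00 = 2.0815.
Operating income changes by 2.0815 × +5.1% = +10.6%.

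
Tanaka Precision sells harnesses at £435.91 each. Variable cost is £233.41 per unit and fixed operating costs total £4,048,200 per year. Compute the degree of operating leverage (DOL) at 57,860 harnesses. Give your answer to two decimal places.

1.53

At 57,860 units, contribution = 57,860 × £202.50 = £11,716,650.00.
EBIT = £11,716,650.00 − £4,048,200 = £7,668,450.00.
DOL = contribution ÷ EBIT = £11,716,650.00 ÷ £7,668,450.00 = 1.5279.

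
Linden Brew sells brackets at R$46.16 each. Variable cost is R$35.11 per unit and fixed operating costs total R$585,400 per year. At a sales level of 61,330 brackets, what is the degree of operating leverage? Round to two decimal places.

7.34

Contribution at this volume is 61,330 × R$11.05 = R$677,696.50.
Operating income = contribution − fixed costs = R$677,696.50 − R$585,400 = R$92,296.50.
So DOL = total CM / EBIT = R$677,696.50 / R$92,296.50 = 7.3426.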